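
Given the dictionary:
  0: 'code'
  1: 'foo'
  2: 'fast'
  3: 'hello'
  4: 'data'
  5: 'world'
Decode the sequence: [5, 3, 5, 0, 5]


Look up each index in the dictionary:
  5 -> 'world'
  3 -> 'hello'
  5 -> 'world'
  0 -> 'code'
  5 -> 'world'

Decoded: "world hello world code world"


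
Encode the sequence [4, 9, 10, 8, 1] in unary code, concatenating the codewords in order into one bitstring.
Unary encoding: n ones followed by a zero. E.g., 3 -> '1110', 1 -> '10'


Encode each number as n ones followed by a terminating 0:
  4 -> 11110 (5 bits)
  9 -> 1111111110 (10 bits)
  10 -> 11111111110 (11 bits)
  8 -> 111111110 (9 bits)
  1 -> 10 (2 bits)
Total length = 5 + 10 + 11 + 9 + 2 = 37 bits.

Unary([4, 9, 10, 8, 1]) = 1111011111111101111111111011111111010 (37 bits)


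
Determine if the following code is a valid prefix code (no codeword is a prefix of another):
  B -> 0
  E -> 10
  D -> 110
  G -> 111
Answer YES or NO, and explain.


Checking each pair (does one codeword prefix another?):
  B='0' vs E='10': no prefix
  B='0' vs D='110': no prefix
  B='0' vs G='111': no prefix
  E='10' vs B='0': no prefix
  E='10' vs D='110': no prefix
  E='10' vs G='111': no prefix
  D='110' vs B='0': no prefix
  D='110' vs E='10': no prefix
  D='110' vs G='111': no prefix
  G='111' vs B='0': no prefix
  G='111' vs E='10': no prefix
  G='111' vs D='110': no prefix
No violation found over all pairs.

YES -- this is a valid prefix code. No codeword is a prefix of any other codeword.


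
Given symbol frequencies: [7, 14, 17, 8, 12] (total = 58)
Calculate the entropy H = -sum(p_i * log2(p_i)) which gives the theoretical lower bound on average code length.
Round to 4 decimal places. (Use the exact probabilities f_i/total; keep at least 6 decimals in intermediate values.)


Per-symbol terms -p_i * log2(p_i) with p_i = f_i/58:
  p = 7/58 = 0.120690: log2(p) = -3.050626, -p*log2(p) = 0.368179
  p = 14/58 = 0.241379: log2(p) = -2.050626, -p*log2(p) = 0.494979
  p = 17/58 = 0.293103: log2(p) = -1.770518, -p*log2(p) = 0.518945
  p = 8/58 = 0.137931: log2(p) = -2.857981, -p*log2(p) = 0.394204
  p = 12/58 = 0.206897: log2(p) = -2.273018, -p*log2(p) = 0.470280
H = 0.368179 + 0.494979 + 0.518945 + 0.394204 + 0.470280 = 2.246587

H = 2.2466 bits/symbol


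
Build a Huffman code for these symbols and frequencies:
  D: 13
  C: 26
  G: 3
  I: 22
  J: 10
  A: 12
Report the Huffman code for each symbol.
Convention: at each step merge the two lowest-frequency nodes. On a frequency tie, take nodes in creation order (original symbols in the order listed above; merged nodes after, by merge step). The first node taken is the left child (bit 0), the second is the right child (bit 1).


Huffman tree construction:
Step 1: Merge G(3) + J(10) = 13
Step 2: Merge A(12) + D(13) = 25
Step 3: Merge (G+J)(13) + I(22) = 35
Step 4: Merge (A+D)(25) + C(26) = 51
Step 5: Merge ((G+J)+I)(35) + ((A+D)+C)(51) = 86
Read each symbol's code off the tree from the root (left child = 0, right child = 1).

Codes:
  D: 101 (length 3)
  C: 11 (length 2)
  G: 000 (length 3)
  I: 01 (length 2)
  J: 001 (length 3)
  A: 100 (length 3)
Average code length: 210/86 = 2.4419 bits/symbol


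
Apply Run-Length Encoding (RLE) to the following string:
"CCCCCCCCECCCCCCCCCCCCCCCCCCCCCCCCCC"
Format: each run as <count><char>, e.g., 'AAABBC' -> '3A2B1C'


Scanning runs left to right:
  i=0: run of 'C' x 8 -> '8C'
  i=8: run of 'E' x 1 -> '1E'
  i=9: run of 'C' x 26 -> '26C'

RLE = 8C1E26C


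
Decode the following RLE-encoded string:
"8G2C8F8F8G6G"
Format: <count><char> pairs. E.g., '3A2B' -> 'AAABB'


Expanding each <count><char> pair:
  8G -> 'GGGGGGGG'
  2C -> 'CC'
  8F -> 'FFFFFFFF'
  8F -> 'FFFFFFFF'
  8G -> 'GGGGGGGG'
  6G -> 'GGGGGG'

Decoded = GGGGGGGGCCFFFFFFFFFFFFFFFFGGGGGGGGGGGGGG


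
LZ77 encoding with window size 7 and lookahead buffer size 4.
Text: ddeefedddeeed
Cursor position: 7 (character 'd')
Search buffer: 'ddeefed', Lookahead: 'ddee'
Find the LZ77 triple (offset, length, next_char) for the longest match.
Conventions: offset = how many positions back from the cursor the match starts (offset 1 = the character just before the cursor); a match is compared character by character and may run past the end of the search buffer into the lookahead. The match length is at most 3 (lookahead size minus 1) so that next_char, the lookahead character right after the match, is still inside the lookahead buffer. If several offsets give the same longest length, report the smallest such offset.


Try each offset into the search buffer:
  offset=1 (pos 6, char 'd'): match length 2
  offset=2 (pos 5, char 'e'): match length 0
  offset=3 (pos 4, char 'f'): match length 0
  offset=4 (pos 3, char 'e'): match length 0
  offset=5 (pos 2, char 'e'): match length 0
  offset=6 (pos 1, char 'd'): match length 1
  offset=7 (pos 0, char 'd'): match length 3
Longest match has length 3 at offset 7.
next_char = character at position 7 + 3 = 10 -> 'e'

Best match: offset=7, length=3 (matching 'dde' starting at position 0)
LZ77 triple: (7, 3, 'e')


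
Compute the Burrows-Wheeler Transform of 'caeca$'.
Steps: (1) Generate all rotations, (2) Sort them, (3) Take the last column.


Rotations (sorted):
  0: $caeca -> last char: a
  1: a$caec -> last char: c
  2: aeca$c -> last char: c
  3: ca$cae -> last char: e
  4: caeca$ -> last char: $
  5: eca$ca -> last char: a


BWT = acce$a


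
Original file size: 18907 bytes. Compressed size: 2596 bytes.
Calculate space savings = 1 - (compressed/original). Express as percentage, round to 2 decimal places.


ratio = compressed/original = 2596/18907 = 0.137304
savings = 1 - ratio = 1 - 0.137304 = 0.862696
as a percentage: 0.862696 * 100 = 86.27%

Space savings = 1 - 2596/18907 = 86.27%


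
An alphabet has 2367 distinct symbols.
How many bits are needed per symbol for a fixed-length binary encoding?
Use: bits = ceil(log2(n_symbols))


log2(2367) = 11.2088
Bracket: 2^11 = 2048 < 2367 <= 2^12 = 4096
So ceil(log2(2367)) = 12

bits = ceil(log2(2367)) = ceil(11.2088) = 12 bits


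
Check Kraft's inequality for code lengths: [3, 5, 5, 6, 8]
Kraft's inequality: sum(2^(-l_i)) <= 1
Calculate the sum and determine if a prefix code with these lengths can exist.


Sum = 2^(-3) + 2^(-5) + 2^(-5) + 2^(-6) + 2^(-8)
    = 0.125 + 0.03125 + 0.03125 + 0.015625 + 0.00390625
    = 53/256 = 0.20703125
Since 0.20703125 <= 1, Kraft's inequality IS satisfied.
A prefix code with these lengths CAN exist.

Kraft sum = 0.20703125. Satisfied.


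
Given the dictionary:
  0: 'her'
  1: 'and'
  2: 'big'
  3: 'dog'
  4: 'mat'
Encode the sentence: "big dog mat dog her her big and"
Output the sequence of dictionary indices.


Look up each word in the dictionary:
  'big' -> 2
  'dog' -> 3
  'mat' -> 4
  'dog' -> 3
  'her' -> 0
  'her' -> 0
  'big' -> 2
  'and' -> 1

Encoded: [2, 3, 4, 3, 0, 0, 2, 1]


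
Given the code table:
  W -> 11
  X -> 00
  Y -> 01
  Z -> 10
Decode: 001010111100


Decoding:
00 -> X
10 -> Z
10 -> Z
11 -> W
11 -> W
00 -> X


Result: XZZWWX


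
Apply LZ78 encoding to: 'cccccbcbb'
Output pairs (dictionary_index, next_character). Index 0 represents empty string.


LZ78 encoding steps:
Dictionary: {0: ''}
Step 1: w='' (idx 0), next='c' -> output (0, 'c'), add 'c' as idx 1
Step 2: w='c' (idx 1), next='c' -> output (1, 'c'), add 'cc' as idx 2
Step 3: w='cc' (idx 2), next='b' -> output (2, 'b'), add 'ccb' as idx 3
Step 4: w='c' (idx 1), next='b' -> output (1, 'b'), add 'cb' as idx 4
Step 5: w='' (idx 0), next='b' -> output (0, 'b'), add 'b' as idx 5


Encoded: [(0, 'c'), (1, 'c'), (2, 'b'), (1, 'b'), (0, 'b')]


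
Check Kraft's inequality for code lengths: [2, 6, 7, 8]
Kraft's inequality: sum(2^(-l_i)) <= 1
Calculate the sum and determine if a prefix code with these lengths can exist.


Sum = 2^(-2) + 2^(-6) + 2^(-7) + 2^(-8)
    = 0.25 + 0.015625 + 0.0078125 + 0.00390625
    = 71/256 = 0.27734375
Since 0.27734375 <= 1, Kraft's inequality IS satisfied.
A prefix code with these lengths CAN exist.

Kraft sum = 0.27734375. Satisfied.


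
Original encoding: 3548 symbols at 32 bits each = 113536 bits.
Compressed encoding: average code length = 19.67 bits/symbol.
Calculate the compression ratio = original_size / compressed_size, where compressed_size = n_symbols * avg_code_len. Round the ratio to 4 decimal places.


original_size = n_symbols * orig_bits = 3548 * 32 = 113536 bits
compressed_size = n_symbols * avg_code_len = 3548 * 19.67 = 69789.16 bits
ratio = original_size / compressed_size = 113536 / 69789.16 = 1.6268

Compression ratio = 1.6268


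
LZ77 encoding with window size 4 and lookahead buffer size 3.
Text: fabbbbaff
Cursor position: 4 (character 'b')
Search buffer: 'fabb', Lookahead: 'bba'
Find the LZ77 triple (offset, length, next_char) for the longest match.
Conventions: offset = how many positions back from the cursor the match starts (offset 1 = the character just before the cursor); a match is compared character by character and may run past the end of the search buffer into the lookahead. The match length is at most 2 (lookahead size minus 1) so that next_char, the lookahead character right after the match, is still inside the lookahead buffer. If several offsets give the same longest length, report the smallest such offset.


Try each offset into the search buffer:
  offset=1 (pos 3, char 'b'): match length 2
  offset=2 (pos 2, char 'b'): match length 2
  offset=3 (pos 1, char 'a'): match length 0
  offset=4 (pos 0, char 'f'): match length 0
Longest match has length 2, found at offsets 1, 2; take the smallest, offset 1.
next_char = character at position 4 + 2 = 6 -> 'a'

Best match: offset=1, length=2 (matching 'bb' starting at position 3)
LZ77 triple: (1, 2, 'a')


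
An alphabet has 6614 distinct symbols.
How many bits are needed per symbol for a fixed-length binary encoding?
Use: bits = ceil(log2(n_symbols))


log2(6614) = 12.6913
Bracket: 2^12 = 4096 < 6614 <= 2^13 = 8192
So ceil(log2(6614)) = 13

bits = ceil(log2(6614)) = ceil(12.6913) = 13 bits


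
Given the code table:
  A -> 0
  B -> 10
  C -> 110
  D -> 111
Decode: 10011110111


Decoding:
10 -> B
0 -> A
111 -> D
10 -> B
111 -> D


Result: BADBD


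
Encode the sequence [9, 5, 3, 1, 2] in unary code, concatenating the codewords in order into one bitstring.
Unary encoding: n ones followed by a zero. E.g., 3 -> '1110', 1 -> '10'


Encode each number as n ones followed by a terminating 0:
  9 -> 1111111110 (10 bits)
  5 -> 111110 (6 bits)
  3 -> 1110 (4 bits)
  1 -> 10 (2 bits)
  2 -> 110 (3 bits)
Total length = 10 + 6 + 4 + 2 + 3 = 25 bits.

Unary([9, 5, 3, 1, 2]) = 1111111110111110111010110 (25 bits)


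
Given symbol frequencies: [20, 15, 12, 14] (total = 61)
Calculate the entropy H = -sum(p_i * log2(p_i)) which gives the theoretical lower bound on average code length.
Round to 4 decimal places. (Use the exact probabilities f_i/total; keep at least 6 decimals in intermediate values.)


Per-symbol terms -p_i * log2(p_i) with p_i = f_i/61:
  p = 20/61 = 0.327869: log2(p) = -1.608809, -p*log2(p) = 0.527478
  p = 15/61 = 0.245902: log2(p) = -2.023847, -p*log2(p) = 0.497667
  p = 12/61 = 0.196721: log2(p) = -2.345775, -p*log2(p) = 0.461464
  p = 14/61 = 0.229508: log2(p) = -2.123382, -p*log2(p) = 0.487334
H = 0.527478 + 0.497667 + 0.461464 + 0.487334 = 1.973943

H = 1.9739 bits/symbol


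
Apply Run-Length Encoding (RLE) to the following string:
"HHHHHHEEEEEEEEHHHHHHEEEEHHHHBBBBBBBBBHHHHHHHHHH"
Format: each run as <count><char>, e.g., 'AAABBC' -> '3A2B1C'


Scanning runs left to right:
  i=0: run of 'H' x 6 -> '6H'
  i=6: run of 'E' x 8 -> '8E'
  i=14: run of 'H' x 6 -> '6H'
  i=20: run of 'E' x 4 -> '4E'
  i=24: run of 'H' x 4 -> '4H'
  i=28: run of 'B' x 9 -> '9B'
  i=37: run of 'H' x 10 -> '10H'

RLE = 6H8E6H4E4H9B10H


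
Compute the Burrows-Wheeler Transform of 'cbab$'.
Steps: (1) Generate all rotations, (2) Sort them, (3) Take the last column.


Rotations (sorted):
  0: $cbab -> last char: b
  1: ab$cb -> last char: b
  2: b$cba -> last char: a
  3: bab$c -> last char: c
  4: cbab$ -> last char: $


BWT = bbac$


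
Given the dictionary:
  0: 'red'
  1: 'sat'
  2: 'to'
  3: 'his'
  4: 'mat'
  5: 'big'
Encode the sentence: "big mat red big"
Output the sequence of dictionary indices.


Look up each word in the dictionary:
  'big' -> 5
  'mat' -> 4
  'red' -> 0
  'big' -> 5

Encoded: [5, 4, 0, 5]


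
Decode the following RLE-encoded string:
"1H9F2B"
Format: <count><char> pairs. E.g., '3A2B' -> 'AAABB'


Expanding each <count><char> pair:
  1H -> 'H'
  9F -> 'FFFFFFFFF'
  2B -> 'BB'

Decoded = HFFFFFFFFFBB


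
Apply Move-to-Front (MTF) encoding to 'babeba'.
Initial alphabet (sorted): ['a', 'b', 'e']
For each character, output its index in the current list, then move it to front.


MTF encoding:
'b': index 1 in ['a', 'b', 'e'] -> ['b', 'a', 'e']
'a': index 1 in ['b', 'a', 'e'] -> ['a', 'b', 'e']
'b': index 1 in ['a', 'b', 'e'] -> ['b', 'a', 'e']
'e': index 2 in ['b', 'a', 'e'] -> ['e', 'b', 'a']
'b': index 1 in ['e', 'b', 'a'] -> ['b', 'e', 'a']
'a': index 2 in ['b', 'e', 'a'] -> ['a', 'b', 'e']


Output: [1, 1, 1, 2, 1, 2]


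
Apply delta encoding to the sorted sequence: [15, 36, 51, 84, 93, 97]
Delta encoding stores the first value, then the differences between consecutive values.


First value: 15
Deltas:
  36 - 15 = 21
  51 - 36 = 15
  84 - 51 = 33
  93 - 84 = 9
  97 - 93 = 4


Delta encoded: [15, 21, 15, 33, 9, 4]


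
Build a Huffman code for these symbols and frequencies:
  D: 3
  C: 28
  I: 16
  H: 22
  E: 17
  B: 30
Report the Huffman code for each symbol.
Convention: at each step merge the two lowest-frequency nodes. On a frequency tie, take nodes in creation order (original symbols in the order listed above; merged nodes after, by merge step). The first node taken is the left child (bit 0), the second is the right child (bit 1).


Huffman tree construction:
Step 1: Merge D(3) + I(16) = 19
Step 2: Merge E(17) + (D+I)(19) = 36
Step 3: Merge H(22) + C(28) = 50
Step 4: Merge B(30) + (E+(D+I))(36) = 66
Step 5: Merge (H+C)(50) + (B+(E+(D+I)))(66) = 116
Read each symbol's code off the tree from the root (left child = 0, right child = 1).

Codes:
  D: 1110 (length 4)
  C: 01 (length 2)
  I: 1111 (length 4)
  H: 00 (length 2)
  E: 110 (length 3)
  B: 10 (length 2)
Average code length: 287/116 = 2.4741 bits/symbol


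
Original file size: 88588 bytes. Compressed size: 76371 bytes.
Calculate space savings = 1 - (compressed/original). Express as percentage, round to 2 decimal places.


ratio = compressed/original = 76371/88588 = 0.862092
savings = 1 - ratio = 1 - 0.862092 = 0.137908
as a percentage: 0.137908 * 100 = 13.79%

Space savings = 1 - 76371/88588 = 13.79%


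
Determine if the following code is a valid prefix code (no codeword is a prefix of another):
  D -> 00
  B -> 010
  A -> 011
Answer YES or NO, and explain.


Checking each pair (does one codeword prefix another?):
  D='00' vs B='010': no prefix
  D='00' vs A='011': no prefix
  B='010' vs D='00': no prefix
  B='010' vs A='011': no prefix
  A='011' vs D='00': no prefix
  A='011' vs B='010': no prefix
No violation found over all pairs.

YES -- this is a valid prefix code. No codeword is a prefix of any other codeword.


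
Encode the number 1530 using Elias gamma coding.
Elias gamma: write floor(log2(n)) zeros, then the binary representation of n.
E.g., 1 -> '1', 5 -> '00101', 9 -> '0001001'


num_bits = floor(log2(1530)) + 1 = 11
leading_zeros = num_bits - 1 = 10
binary(1530) = 10111111010

Elias gamma(1530) = '0000000000' + '10111111010' = 000000000010111111010 (21 bits)


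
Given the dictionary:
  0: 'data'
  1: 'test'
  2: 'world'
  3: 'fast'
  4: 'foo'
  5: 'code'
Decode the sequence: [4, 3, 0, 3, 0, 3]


Look up each index in the dictionary:
  4 -> 'foo'
  3 -> 'fast'
  0 -> 'data'
  3 -> 'fast'
  0 -> 'data'
  3 -> 'fast'

Decoded: "foo fast data fast data fast"


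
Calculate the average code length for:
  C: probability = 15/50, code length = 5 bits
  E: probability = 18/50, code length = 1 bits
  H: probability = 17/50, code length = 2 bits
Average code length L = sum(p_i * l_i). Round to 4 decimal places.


Weighted contributions p_i * l_i:
  C: (15/50) * 5 = 75/50
  E: (18/50) * 1 = 18/50
  H: (17/50) * 2 = 34/50
Sum = (75 + 18 + 34)/50 = 127/50

L = 127/50 = 2.5400 bits/symbol


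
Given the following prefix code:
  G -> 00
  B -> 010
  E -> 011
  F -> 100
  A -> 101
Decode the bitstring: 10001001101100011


Decoding step by step:
Bits 100 -> F
Bits 010 -> B
Bits 011 -> E
Bits 011 -> E
Bits 00 -> G
Bits 011 -> E


Decoded message: FBEEGE


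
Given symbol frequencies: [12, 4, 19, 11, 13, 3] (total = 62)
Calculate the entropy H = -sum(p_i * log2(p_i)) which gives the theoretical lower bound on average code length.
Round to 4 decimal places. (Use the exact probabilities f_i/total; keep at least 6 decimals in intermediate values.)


Per-symbol terms -p_i * log2(p_i) with p_i = f_i/62:
  p = 12/62 = 0.193548: log2(p) = -2.369234, -p*log2(p) = 0.458561
  p = 4/62 = 0.064516: log2(p) = -3.954196, -p*log2(p) = 0.255109
  p = 19/62 = 0.306452: log2(p) = -1.706269, -p*log2(p) = 0.522889
  p = 11/62 = 0.177419: log2(p) = -2.494765, -p*log2(p) = 0.442620
  p = 13/62 = 0.209677: log2(p) = -2.253757, -p*log2(p) = 0.472562
  p = 3/62 = 0.048387: log2(p) = -4.369234, -p*log2(p) = 0.211415
H = 0.458561 + 0.255109 + 0.522889 + 0.442620 + 0.472562 + 0.211415 = 2.363156

H = 2.3632 bits/symbol


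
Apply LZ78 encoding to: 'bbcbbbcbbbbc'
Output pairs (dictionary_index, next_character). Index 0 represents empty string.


LZ78 encoding steps:
Dictionary: {0: ''}
Step 1: w='' (idx 0), next='b' -> output (0, 'b'), add 'b' as idx 1
Step 2: w='b' (idx 1), next='c' -> output (1, 'c'), add 'bc' as idx 2
Step 3: w='b' (idx 1), next='b' -> output (1, 'b'), add 'bb' as idx 3
Step 4: w='bc' (idx 2), next='b' -> output (2, 'b'), add 'bcb' as idx 4
Step 5: w='bb' (idx 3), next='b' -> output (3, 'b'), add 'bbb' as idx 5
Step 6: w='' (idx 0), next='c' -> output (0, 'c'), add 'c' as idx 6


Encoded: [(0, 'b'), (1, 'c'), (1, 'b'), (2, 'b'), (3, 'b'), (0, 'c')]


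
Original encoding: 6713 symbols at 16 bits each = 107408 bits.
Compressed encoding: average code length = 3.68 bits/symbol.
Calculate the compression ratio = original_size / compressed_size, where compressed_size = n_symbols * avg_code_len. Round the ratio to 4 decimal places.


original_size = n_symbols * orig_bits = 6713 * 16 = 107408 bits
compressed_size = n_symbols * avg_code_len = 6713 * 3.68 = 24703.84 bits
ratio = original_size / compressed_size = 107408 / 24703.84 = 4.3478

Compression ratio = 4.3478


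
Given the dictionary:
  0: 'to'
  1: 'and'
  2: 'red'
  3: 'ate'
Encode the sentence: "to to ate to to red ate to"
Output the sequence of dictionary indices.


Look up each word in the dictionary:
  'to' -> 0
  'to' -> 0
  'ate' -> 3
  'to' -> 0
  'to' -> 0
  'red' -> 2
  'ate' -> 3
  'to' -> 0

Encoded: [0, 0, 3, 0, 0, 2, 3, 0]


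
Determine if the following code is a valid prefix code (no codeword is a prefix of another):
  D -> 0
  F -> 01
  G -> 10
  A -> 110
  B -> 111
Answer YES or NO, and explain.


Checking each pair (does one codeword prefix another?):
  D='0' vs F='01': prefix -- VIOLATION

NO -- this is NOT a valid prefix code. D (0) is a prefix of F (01).


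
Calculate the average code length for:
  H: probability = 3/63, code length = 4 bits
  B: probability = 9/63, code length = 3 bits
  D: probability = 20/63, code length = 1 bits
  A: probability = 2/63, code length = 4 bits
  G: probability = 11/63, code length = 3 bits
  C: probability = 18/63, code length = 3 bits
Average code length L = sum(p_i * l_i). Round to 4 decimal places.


Weighted contributions p_i * l_i:
  H: (3/63) * 4 = 12/63
  B: (9/63) * 3 = 27/63
  D: (20/63) * 1 = 20/63
  A: (2/63) * 4 = 8/63
  G: (11/63) * 3 = 33/63
  C: (18/63) * 3 = 54/63
Sum = (12 + 27 + 20 + 8 + 33 + 54)/63 = 154/63

L = 154/63 = 2.4444 bits/symbol


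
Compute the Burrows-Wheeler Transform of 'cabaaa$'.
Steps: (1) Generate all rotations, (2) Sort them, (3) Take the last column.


Rotations (sorted):
  0: $cabaaa -> last char: a
  1: a$cabaa -> last char: a
  2: aa$caba -> last char: a
  3: aaa$cab -> last char: b
  4: abaaa$c -> last char: c
  5: baaa$ca -> last char: a
  6: cabaaa$ -> last char: $


BWT = aaabca$


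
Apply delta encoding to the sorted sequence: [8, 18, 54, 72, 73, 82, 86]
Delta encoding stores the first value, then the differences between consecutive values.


First value: 8
Deltas:
  18 - 8 = 10
  54 - 18 = 36
  72 - 54 = 18
  73 - 72 = 1
  82 - 73 = 9
  86 - 82 = 4


Delta encoded: [8, 10, 36, 18, 1, 9, 4]


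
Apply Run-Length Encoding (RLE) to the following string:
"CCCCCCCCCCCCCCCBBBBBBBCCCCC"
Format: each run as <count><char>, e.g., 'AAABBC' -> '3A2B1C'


Scanning runs left to right:
  i=0: run of 'C' x 15 -> '15C'
  i=15: run of 'B' x 7 -> '7B'
  i=22: run of 'C' x 5 -> '5C'

RLE = 15C7B5C


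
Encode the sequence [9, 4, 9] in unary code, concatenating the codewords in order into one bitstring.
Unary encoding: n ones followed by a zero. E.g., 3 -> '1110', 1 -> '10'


Encode each number as n ones followed by a terminating 0:
  9 -> 1111111110 (10 bits)
  4 -> 11110 (5 bits)
  9 -> 1111111110 (10 bits)
Total length = 10 + 5 + 10 = 25 bits.

Unary([9, 4, 9]) = 1111111110111101111111110 (25 bits)


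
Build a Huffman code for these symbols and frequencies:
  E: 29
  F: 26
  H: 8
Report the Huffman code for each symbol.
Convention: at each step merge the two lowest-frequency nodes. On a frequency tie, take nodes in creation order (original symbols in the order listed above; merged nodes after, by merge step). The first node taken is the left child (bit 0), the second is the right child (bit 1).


Huffman tree construction:
Step 1: Merge H(8) + F(26) = 34
Step 2: Merge E(29) + (H+F)(34) = 63
Read each symbol's code off the tree from the root (left child = 0, right child = 1).

Codes:
  E: 0 (length 1)
  F: 11 (length 2)
  H: 10 (length 2)
Average code length: 97/63 = 1.5397 bits/symbol


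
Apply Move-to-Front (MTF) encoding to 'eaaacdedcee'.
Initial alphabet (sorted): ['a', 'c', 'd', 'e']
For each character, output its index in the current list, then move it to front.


MTF encoding:
'e': index 3 in ['a', 'c', 'd', 'e'] -> ['e', 'a', 'c', 'd']
'a': index 1 in ['e', 'a', 'c', 'd'] -> ['a', 'e', 'c', 'd']
'a': index 0 in ['a', 'e', 'c', 'd'] -> ['a', 'e', 'c', 'd']
'a': index 0 in ['a', 'e', 'c', 'd'] -> ['a', 'e', 'c', 'd']
'c': index 2 in ['a', 'e', 'c', 'd'] -> ['c', 'a', 'e', 'd']
'd': index 3 in ['c', 'a', 'e', 'd'] -> ['d', 'c', 'a', 'e']
'e': index 3 in ['d', 'c', 'a', 'e'] -> ['e', 'd', 'c', 'a']
'd': index 1 in ['e', 'd', 'c', 'a'] -> ['d', 'e', 'c', 'a']
'c': index 2 in ['d', 'e', 'c', 'a'] -> ['c', 'd', 'e', 'a']
'e': index 2 in ['c', 'd', 'e', 'a'] -> ['e', 'c', 'd', 'a']
'e': index 0 in ['e', 'c', 'd', 'a'] -> ['e', 'c', 'd', 'a']


Output: [3, 1, 0, 0, 2, 3, 3, 1, 2, 2, 0]


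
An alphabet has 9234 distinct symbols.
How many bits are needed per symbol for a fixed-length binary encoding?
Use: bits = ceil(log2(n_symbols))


log2(9234) = 13.1727
Bracket: 2^13 = 8192 < 9234 <= 2^14 = 16384
So ceil(log2(9234)) = 14

bits = ceil(log2(9234)) = ceil(13.1727) = 14 bits


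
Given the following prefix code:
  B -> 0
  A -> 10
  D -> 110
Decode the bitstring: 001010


Decoding step by step:
Bits 0 -> B
Bits 0 -> B
Bits 10 -> A
Bits 10 -> A


Decoded message: BBAA


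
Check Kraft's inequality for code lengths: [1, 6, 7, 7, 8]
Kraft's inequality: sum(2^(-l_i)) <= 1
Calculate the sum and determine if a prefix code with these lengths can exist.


Sum = 2^(-1) + 2^(-6) + 2^(-7) + 2^(-7) + 2^(-8)
    = 0.5 + 0.015625 + 0.0078125 + 0.0078125 + 0.00390625
    = 137/256 = 0.53515625
Since 0.53515625 <= 1, Kraft's inequality IS satisfied.
A prefix code with these lengths CAN exist.

Kraft sum = 0.53515625. Satisfied.


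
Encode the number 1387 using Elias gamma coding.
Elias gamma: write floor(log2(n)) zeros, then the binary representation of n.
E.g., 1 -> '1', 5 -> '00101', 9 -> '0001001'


num_bits = floor(log2(1387)) + 1 = 11
leading_zeros = num_bits - 1 = 10
binary(1387) = 10101101011

Elias gamma(1387) = '0000000000' + '10101101011' = 000000000010101101011 (21 bits)


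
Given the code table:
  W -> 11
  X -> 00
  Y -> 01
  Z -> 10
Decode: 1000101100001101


Decoding:
10 -> Z
00 -> X
10 -> Z
11 -> W
00 -> X
00 -> X
11 -> W
01 -> Y


Result: ZXZWXXWY


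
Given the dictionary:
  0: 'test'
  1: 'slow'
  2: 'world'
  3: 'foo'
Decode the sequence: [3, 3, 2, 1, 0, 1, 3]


Look up each index in the dictionary:
  3 -> 'foo'
  3 -> 'foo'
  2 -> 'world'
  1 -> 'slow'
  0 -> 'test'
  1 -> 'slow'
  3 -> 'foo'

Decoded: "foo foo world slow test slow foo"


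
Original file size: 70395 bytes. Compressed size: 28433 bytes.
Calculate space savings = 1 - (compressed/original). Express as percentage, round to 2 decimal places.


ratio = compressed/original = 28433/70395 = 0.403907
savings = 1 - ratio = 1 - 0.403907 = 0.596093
as a percentage: 0.596093 * 100 = 59.61%

Space savings = 1 - 28433/70395 = 59.61%


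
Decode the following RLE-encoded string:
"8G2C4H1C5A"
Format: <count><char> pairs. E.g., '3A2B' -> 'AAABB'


Expanding each <count><char> pair:
  8G -> 'GGGGGGGG'
  2C -> 'CC'
  4H -> 'HHHH'
  1C -> 'C'
  5A -> 'AAAAA'

Decoded = GGGGGGGGCCHHHHCAAAAA


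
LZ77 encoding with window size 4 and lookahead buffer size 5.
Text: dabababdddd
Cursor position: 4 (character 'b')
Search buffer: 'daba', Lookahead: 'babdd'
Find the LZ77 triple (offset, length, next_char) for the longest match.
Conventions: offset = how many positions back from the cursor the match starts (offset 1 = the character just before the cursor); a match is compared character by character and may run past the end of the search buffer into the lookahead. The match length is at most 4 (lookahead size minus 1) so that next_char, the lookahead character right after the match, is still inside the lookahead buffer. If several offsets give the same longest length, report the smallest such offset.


Try each offset into the search buffer:
  offset=1 (pos 3, char 'a'): match length 0
  offset=2 (pos 2, char 'b'): match length 3
  offset=3 (pos 1, char 'a'): match length 0
  offset=4 (pos 0, char 'd'): match length 0
Longest match has length 3 at offset 2.
next_char = character at position 4 + 3 = 7 -> 'd'

Best match: offset=2, length=3 (matching 'bab' starting at position 2)
LZ77 triple: (2, 3, 'd')


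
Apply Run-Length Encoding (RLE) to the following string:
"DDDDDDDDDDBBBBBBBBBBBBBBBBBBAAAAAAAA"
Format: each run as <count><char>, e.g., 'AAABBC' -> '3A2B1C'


Scanning runs left to right:
  i=0: run of 'D' x 10 -> '10D'
  i=10: run of 'B' x 18 -> '18B'
  i=28: run of 'A' x 8 -> '8A'

RLE = 10D18B8A


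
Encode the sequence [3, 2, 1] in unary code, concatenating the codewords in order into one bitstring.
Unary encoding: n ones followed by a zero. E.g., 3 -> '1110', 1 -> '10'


Encode each number as n ones followed by a terminating 0:
  3 -> 1110 (4 bits)
  2 -> 110 (3 bits)
  1 -> 10 (2 bits)
Total length = 4 + 3 + 2 = 9 bits.

Unary([3, 2, 1]) = 111011010 (9 bits)


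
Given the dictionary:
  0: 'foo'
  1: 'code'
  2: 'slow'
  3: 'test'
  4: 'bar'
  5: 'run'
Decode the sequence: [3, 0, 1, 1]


Look up each index in the dictionary:
  3 -> 'test'
  0 -> 'foo'
  1 -> 'code'
  1 -> 'code'

Decoded: "test foo code code"


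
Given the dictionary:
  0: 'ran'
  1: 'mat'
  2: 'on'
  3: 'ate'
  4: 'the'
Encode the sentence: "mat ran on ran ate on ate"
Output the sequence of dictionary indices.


Look up each word in the dictionary:
  'mat' -> 1
  'ran' -> 0
  'on' -> 2
  'ran' -> 0
  'ate' -> 3
  'on' -> 2
  'ate' -> 3

Encoded: [1, 0, 2, 0, 3, 2, 3]


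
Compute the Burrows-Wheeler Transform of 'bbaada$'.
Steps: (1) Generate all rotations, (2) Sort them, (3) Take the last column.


Rotations (sorted):
  0: $bbaada -> last char: a
  1: a$bbaad -> last char: d
  2: aada$bb -> last char: b
  3: ada$bba -> last char: a
  4: baada$b -> last char: b
  5: bbaada$ -> last char: $
  6: da$bbaa -> last char: a


BWT = adbab$a


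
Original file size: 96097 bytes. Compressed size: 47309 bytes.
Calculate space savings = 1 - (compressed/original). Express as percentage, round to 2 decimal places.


ratio = compressed/original = 47309/96097 = 0.492305
savings = 1 - ratio = 1 - 0.492305 = 0.507695
as a percentage: 0.507695 * 100 = 50.77%

Space savings = 1 - 47309/96097 = 50.77%


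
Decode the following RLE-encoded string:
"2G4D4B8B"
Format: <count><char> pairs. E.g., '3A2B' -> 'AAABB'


Expanding each <count><char> pair:
  2G -> 'GG'
  4D -> 'DDDD'
  4B -> 'BBBB'
  8B -> 'BBBBBBBB'

Decoded = GGDDDDBBBBBBBBBBBB


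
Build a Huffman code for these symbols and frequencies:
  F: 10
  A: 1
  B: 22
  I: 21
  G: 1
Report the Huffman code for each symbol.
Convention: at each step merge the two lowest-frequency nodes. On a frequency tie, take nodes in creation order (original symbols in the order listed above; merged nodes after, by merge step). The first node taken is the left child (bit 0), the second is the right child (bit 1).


Huffman tree construction:
Step 1: Merge A(1) + G(1) = 2
Step 2: Merge (A+G)(2) + F(10) = 12
Step 3: Merge ((A+G)+F)(12) + I(21) = 33
Step 4: Merge B(22) + (((A+G)+F)+I)(33) = 55
Read each symbol's code off the tree from the root (left child = 0, right child = 1).

Codes:
  F: 101 (length 3)
  A: 1000 (length 4)
  B: 0 (length 1)
  I: 11 (length 2)
  G: 1001 (length 4)
Average code length: 102/55 = 1.8545 bits/symbol


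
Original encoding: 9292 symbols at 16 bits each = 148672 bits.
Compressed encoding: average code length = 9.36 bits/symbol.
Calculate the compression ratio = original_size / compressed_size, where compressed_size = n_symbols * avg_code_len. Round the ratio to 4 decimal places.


original_size = n_symbols * orig_bits = 9292 * 16 = 148672 bits
compressed_size = n_symbols * avg_code_len = 9292 * 9.36 = 86973.12 bits
ratio = original_size / compressed_size = 148672 / 86973.12 = 1.7094

Compression ratio = 1.7094


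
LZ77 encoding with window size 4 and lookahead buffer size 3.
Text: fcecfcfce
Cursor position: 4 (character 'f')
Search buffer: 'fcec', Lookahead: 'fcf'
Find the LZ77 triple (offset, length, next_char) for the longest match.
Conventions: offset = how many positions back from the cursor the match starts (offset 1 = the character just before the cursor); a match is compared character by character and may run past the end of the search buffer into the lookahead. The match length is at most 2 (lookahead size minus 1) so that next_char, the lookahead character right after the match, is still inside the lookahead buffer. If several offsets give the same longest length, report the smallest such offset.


Try each offset into the search buffer:
  offset=1 (pos 3, char 'c'): match length 0
  offset=2 (pos 2, char 'e'): match length 0
  offset=3 (pos 1, char 'c'): match length 0
  offset=4 (pos 0, char 'f'): match length 2
Longest match has length 2 at offset 4.
next_char = character at position 4 + 2 = 6 -> 'f'

Best match: offset=4, length=2 (matching 'fc' starting at position 0)
LZ77 triple: (4, 2, 'f')


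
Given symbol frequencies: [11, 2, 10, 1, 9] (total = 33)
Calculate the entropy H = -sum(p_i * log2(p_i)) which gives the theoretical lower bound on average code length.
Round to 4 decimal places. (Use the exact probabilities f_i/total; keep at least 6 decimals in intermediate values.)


Per-symbol terms -p_i * log2(p_i) with p_i = f_i/33:
  p = 11/33 = 0.333333: log2(p) = -1.584963, -p*log2(p) = 0.528321
  p = 2/33 = 0.060606: log2(p) = -4.044394, -p*log2(p) = 0.245115
  p = 10/33 = 0.303030: log2(p) = -1.722466, -p*log2(p) = 0.521959
  p = 1/33 = 0.030303: log2(p) = -5.044394, -p*log2(p) = 0.152860
  p = 9/33 = 0.272727: log2(p) = -1.874469, -p*log2(p) = 0.511219
H = 0.528321 + 0.245115 + 0.521959 + 0.152860 + 0.511219 = 1.959474

H = 1.9595 bits/symbol


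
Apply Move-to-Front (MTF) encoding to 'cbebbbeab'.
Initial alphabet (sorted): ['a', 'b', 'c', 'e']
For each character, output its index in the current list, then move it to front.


MTF encoding:
'c': index 2 in ['a', 'b', 'c', 'e'] -> ['c', 'a', 'b', 'e']
'b': index 2 in ['c', 'a', 'b', 'e'] -> ['b', 'c', 'a', 'e']
'e': index 3 in ['b', 'c', 'a', 'e'] -> ['e', 'b', 'c', 'a']
'b': index 1 in ['e', 'b', 'c', 'a'] -> ['b', 'e', 'c', 'a']
'b': index 0 in ['b', 'e', 'c', 'a'] -> ['b', 'e', 'c', 'a']
'b': index 0 in ['b', 'e', 'c', 'a'] -> ['b', 'e', 'c', 'a']
'e': index 1 in ['b', 'e', 'c', 'a'] -> ['e', 'b', 'c', 'a']
'a': index 3 in ['e', 'b', 'c', 'a'] -> ['a', 'e', 'b', 'c']
'b': index 2 in ['a', 'e', 'b', 'c'] -> ['b', 'a', 'e', 'c']


Output: [2, 2, 3, 1, 0, 0, 1, 3, 2]


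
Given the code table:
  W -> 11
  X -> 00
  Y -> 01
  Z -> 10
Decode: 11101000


Decoding:
11 -> W
10 -> Z
10 -> Z
00 -> X


Result: WZZX


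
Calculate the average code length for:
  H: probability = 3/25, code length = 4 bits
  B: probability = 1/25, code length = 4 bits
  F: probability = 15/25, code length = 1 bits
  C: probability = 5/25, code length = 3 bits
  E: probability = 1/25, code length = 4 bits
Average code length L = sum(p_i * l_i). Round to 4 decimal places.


Weighted contributions p_i * l_i:
  H: (3/25) * 4 = 12/25
  B: (1/25) * 4 = 4/25
  F: (15/25) * 1 = 15/25
  C: (5/25) * 3 = 15/25
  E: (1/25) * 4 = 4/25
Sum = (12 + 4 + 15 + 15 + 4)/25 = 50/25

L = 50/25 = 2.0000 bits/symbol


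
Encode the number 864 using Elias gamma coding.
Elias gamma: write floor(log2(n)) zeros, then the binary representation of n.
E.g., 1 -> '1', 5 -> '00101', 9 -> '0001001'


num_bits = floor(log2(864)) + 1 = 10
leading_zeros = num_bits - 1 = 9
binary(864) = 1101100000

Elias gamma(864) = '000000000' + '1101100000' = 0000000001101100000 (19 bits)


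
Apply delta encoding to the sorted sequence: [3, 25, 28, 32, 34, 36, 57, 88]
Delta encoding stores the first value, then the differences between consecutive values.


First value: 3
Deltas:
  25 - 3 = 22
  28 - 25 = 3
  32 - 28 = 4
  34 - 32 = 2
  36 - 34 = 2
  57 - 36 = 21
  88 - 57 = 31


Delta encoded: [3, 22, 3, 4, 2, 2, 21, 31]


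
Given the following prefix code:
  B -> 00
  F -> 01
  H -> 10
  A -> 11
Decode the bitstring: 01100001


Decoding step by step:
Bits 01 -> F
Bits 10 -> H
Bits 00 -> B
Bits 01 -> F


Decoded message: FHBF


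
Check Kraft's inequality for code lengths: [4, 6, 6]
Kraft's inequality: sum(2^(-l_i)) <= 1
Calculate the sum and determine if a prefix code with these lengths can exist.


Sum = 2^(-4) + 2^(-6) + 2^(-6)
    = 0.0625 + 0.015625 + 0.015625
    = 6/64 = 0.09375
Since 0.09375 <= 1, Kraft's inequality IS satisfied.
A prefix code with these lengths CAN exist.

Kraft sum = 0.09375. Satisfied.


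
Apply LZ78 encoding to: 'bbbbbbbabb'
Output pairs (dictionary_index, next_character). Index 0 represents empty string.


LZ78 encoding steps:
Dictionary: {0: ''}
Step 1: w='' (idx 0), next='b' -> output (0, 'b'), add 'b' as idx 1
Step 2: w='b' (idx 1), next='b' -> output (1, 'b'), add 'bb' as idx 2
Step 3: w='bb' (idx 2), next='b' -> output (2, 'b'), add 'bbb' as idx 3
Step 4: w='b' (idx 1), next='a' -> output (1, 'a'), add 'ba' as idx 4
Step 5: w='bb' (idx 2), end of input -> output (2, '')


Encoded: [(0, 'b'), (1, 'b'), (2, 'b'), (1, 'a'), (2, '')]


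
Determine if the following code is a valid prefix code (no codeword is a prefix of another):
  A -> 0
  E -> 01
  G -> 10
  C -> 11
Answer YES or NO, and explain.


Checking each pair (does one codeword prefix another?):
  A='0' vs E='01': prefix -- VIOLATION

NO -- this is NOT a valid prefix code. A (0) is a prefix of E (01).


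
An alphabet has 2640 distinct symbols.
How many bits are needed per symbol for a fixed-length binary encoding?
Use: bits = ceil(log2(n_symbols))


log2(2640) = 11.3663
Bracket: 2^11 = 2048 < 2640 <= 2^12 = 4096
So ceil(log2(2640)) = 12

bits = ceil(log2(2640)) = ceil(11.3663) = 12 bits


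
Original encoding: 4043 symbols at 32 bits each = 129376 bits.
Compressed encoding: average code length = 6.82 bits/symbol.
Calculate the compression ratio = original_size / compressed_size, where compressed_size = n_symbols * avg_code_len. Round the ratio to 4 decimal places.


original_size = n_symbols * orig_bits = 4043 * 32 = 129376 bits
compressed_size = n_symbols * avg_code_len = 4043 * 6.82 = 27573.26 bits
ratio = original_size / compressed_size = 129376 / 27573.26 = 4.6921

Compression ratio = 4.6921


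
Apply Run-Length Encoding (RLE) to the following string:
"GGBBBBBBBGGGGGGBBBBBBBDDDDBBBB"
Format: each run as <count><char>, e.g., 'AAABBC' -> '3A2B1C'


Scanning runs left to right:
  i=0: run of 'G' x 2 -> '2G'
  i=2: run of 'B' x 7 -> '7B'
  i=9: run of 'G' x 6 -> '6G'
  i=15: run of 'B' x 7 -> '7B'
  i=22: run of 'D' x 4 -> '4D'
  i=26: run of 'B' x 4 -> '4B'

RLE = 2G7B6G7B4D4B


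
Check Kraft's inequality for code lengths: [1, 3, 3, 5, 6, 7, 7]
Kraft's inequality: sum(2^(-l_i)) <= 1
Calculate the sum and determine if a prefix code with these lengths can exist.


Sum = 2^(-1) + 2^(-3) + 2^(-3) + 2^(-5) + 2^(-6) + 2^(-7) + 2^(-7)
    = 0.5 + 0.125 + 0.125 + 0.03125 + 0.015625 + 0.0078125 + 0.0078125
    = 104/128 = 0.8125
Since 0.8125 <= 1, Kraft's inequality IS satisfied.
A prefix code with these lengths CAN exist.

Kraft sum = 0.8125. Satisfied.


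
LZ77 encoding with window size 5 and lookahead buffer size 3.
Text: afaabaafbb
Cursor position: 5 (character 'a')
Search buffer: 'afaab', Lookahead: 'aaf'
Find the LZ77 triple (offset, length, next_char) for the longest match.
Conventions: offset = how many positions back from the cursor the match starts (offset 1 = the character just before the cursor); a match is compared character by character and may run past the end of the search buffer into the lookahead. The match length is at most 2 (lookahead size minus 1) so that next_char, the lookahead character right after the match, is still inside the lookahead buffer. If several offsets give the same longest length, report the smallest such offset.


Try each offset into the search buffer:
  offset=1 (pos 4, char 'b'): match length 0
  offset=2 (pos 3, char 'a'): match length 1
  offset=3 (pos 2, char 'a'): match length 2
  offset=4 (pos 1, char 'f'): match length 0
  offset=5 (pos 0, char 'a'): match length 1
Longest match has length 2 at offset 3.
next_char = character at position 5 + 2 = 7 -> 'f'

Best match: offset=3, length=2 (matching 'aa' starting at position 2)
LZ77 triple: (3, 2, 'f')


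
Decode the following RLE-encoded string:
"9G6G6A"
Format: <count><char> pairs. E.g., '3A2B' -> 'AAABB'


Expanding each <count><char> pair:
  9G -> 'GGGGGGGGG'
  6G -> 'GGGGGG'
  6A -> 'AAAAAA'

Decoded = GGGGGGGGGGGGGGGAAAAAA


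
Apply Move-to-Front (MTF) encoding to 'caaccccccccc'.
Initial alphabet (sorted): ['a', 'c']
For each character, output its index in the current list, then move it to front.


MTF encoding:
'c': index 1 in ['a', 'c'] -> ['c', 'a']
'a': index 1 in ['c', 'a'] -> ['a', 'c']
'a': index 0 in ['a', 'c'] -> ['a', 'c']
'c': index 1 in ['a', 'c'] -> ['c', 'a']
'c': index 0 in ['c', 'a'] -> ['c', 'a']
'c': index 0 in ['c', 'a'] -> ['c', 'a']
'c': index 0 in ['c', 'a'] -> ['c', 'a']
'c': index 0 in ['c', 'a'] -> ['c', 'a']
'c': index 0 in ['c', 'a'] -> ['c', 'a']
'c': index 0 in ['c', 'a'] -> ['c', 'a']
'c': index 0 in ['c', 'a'] -> ['c', 'a']
'c': index 0 in ['c', 'a'] -> ['c', 'a']


Output: [1, 1, 0, 1, 0, 0, 0, 0, 0, 0, 0, 0]


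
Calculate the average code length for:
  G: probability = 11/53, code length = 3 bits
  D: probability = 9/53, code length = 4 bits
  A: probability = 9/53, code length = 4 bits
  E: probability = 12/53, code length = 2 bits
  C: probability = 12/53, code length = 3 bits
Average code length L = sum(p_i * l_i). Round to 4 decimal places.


Weighted contributions p_i * l_i:
  G: (11/53) * 3 = 33/53
  D: (9/53) * 4 = 36/53
  A: (9/53) * 4 = 36/53
  E: (12/53) * 2 = 24/53
  C: (12/53) * 3 = 36/53
Sum = (33 + 36 + 36 + 24 + 36)/53 = 165/53

L = 165/53 = 3.1132 bits/symbol
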